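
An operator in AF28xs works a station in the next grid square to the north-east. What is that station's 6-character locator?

Longitude subsquare x = 23; +1 → 24, wraps to 0 = a, carry into square.
Longitude square 2; +1 → 3.
Latitude subsquare s = 18; +1 → 19 = t.

AF38at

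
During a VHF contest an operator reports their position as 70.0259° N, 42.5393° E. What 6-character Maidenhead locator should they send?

Add 180° to longitude and 90° to latitude: 222.5393, 160.0259.
Field (20°×10°, letters A–R): 222.5393/20 → 11 → L, 160.0259/10 → 16 → Q; chars LQ.
Square (2°×1°, digits 0–9): 2.5393/2 → 1, 0.0259/1 → 0; chars 10.
Subsquare (5′×2.5′, letters a–x): 0.5393/0.0833333 → 6 → g, 0.0259/0.0416667 → 0 → a; chars ga.

LQ10ga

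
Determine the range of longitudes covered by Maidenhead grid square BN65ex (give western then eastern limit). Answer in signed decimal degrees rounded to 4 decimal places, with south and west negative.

-147.6667, -147.5833

Field B=1, N=13: +1·20° lon, +13·10° lat → SW at lon -160°, lat 40°.
Square 6, 5: +6·2° lon, +5·1° lat → SW at lon -148°, lat 45°.
Subsquare e=4, x=23: +4·0.0833333° lon, +23·0.0416667° lat → SW at lon -147.667°, lat 45.9583°.
Cell spans 0.0833333° lon × 0.0416667° lat.
west -147.6667, east -147.5833.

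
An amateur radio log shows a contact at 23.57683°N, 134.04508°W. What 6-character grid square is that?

CL23xn

Shift to the Maidenhead origin (180°W, 90°S): lon 45.9549, lat 113.5768.
Field: lon ⌊45.9549/20⌋ = 2 → C; lat ⌊113.5768/10⌋ = 11 → L.
Square: lon ⌊5.9549/2⌋ = 2; lat ⌊3.5768/1⌋ = 3.
Subsquare: lon ⌊1.9549/0.0833333⌋ = 23 → x; lat ⌊0.5768/0.0416667⌋ = 13 → n.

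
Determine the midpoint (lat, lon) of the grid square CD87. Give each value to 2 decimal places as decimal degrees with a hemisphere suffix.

Field C=2, D=3: +2·20° lon, +3·10° lat → SW at lon -140°, lat -60°.
Square 8, 7: +8·2° lon, +7·1° lat → SW at lon -124°, lat -53°.
Cell spans 2° lon × 1° lat. Centre is SW corner plus half of each.
latitude 52.50° S, longitude 123.00° W.

52.50° S, 123.00° W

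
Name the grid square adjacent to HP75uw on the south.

Latitude subsquare w = 22; −1 → 21 = v.
The longitude characters are unchanged.

HP75uv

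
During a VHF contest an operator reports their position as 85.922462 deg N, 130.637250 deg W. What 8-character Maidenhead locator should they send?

CR45qw31

Add 180° to longitude and 90° to latitude: 49.36275, 175.92246.
Field: lon ⌊49.36275/20⌋ = 2 → C; lat ⌊175.92246/10⌋ = 17 → R.
Square: lon ⌊9.36275/2⌋ = 4; lat ⌊5.92246/1⌋ = 5.
Subsquare: lon ⌊1.36275/0.0833333⌋ = 16 → q; lat ⌊0.92246/0.0416667⌋ = 22 → w.
Extended square: lon ⌊0.02942/0.00833333⌋ = 3; lat ⌊0.00580/0.00416667⌋ = 1.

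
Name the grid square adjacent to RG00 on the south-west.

Longitude square 0; −1 → -1, wraps to 9, carry into field.
Longitude field R = 17; −1 → 16 = Q.
Latitude square 0; −1 → -1, wraps to 9, carry into field.
Latitude field G = 6; −1 → 5 = F.

QF99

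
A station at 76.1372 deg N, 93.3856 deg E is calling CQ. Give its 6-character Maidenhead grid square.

NQ66qd

Add 180° to longitude and 90° to latitude: 273.3856, 166.1372.
Field: 273.3856/20 → 13 → N, 166.1372/10 → 16 → Q; chars NQ.
Square: 13.3856/2 → 6, 6.1372/1 → 6; chars 66.
Subsquare: 1.3856/0.0833333 → 16 → q, 0.1372/0.0416667 → 3 → d; chars qd.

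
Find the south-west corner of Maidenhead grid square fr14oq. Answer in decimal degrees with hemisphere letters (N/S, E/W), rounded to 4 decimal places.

Field F=5, R=17: +5·20° lon, +17·10° lat → SW at lon -80°, lat 80°.
Square 1, 4: +1·2° lon, +4·1° lat → SW at lon -78°, lat 84°.
Subsquare o=14, q=16: +14·0.0833333° lon, +16·0.0416667° lat → SW at lon -76.8333°, lat 84.6667°.
latitude 84.6667° N, longitude 76.8333° W.

84.6667° N, 76.8333° W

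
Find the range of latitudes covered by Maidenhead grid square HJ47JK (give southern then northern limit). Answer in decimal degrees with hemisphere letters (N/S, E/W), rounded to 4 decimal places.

7.4167° N, 7.4583° N

Field H=7, J=9: +7·20° lon, +9·10° lat → SW at lon -40°, lat 0°.
Square 4, 7: +4·2° lon, +7·1° lat → SW at lon -32°, lat 7°.
Subsquare j=9, k=10: +9·0.0833333° lon, +10·0.0416667° lat → SW at lon -31.25°, lat 7.41667°.
Cell spans 0.0833333° lon × 0.0416667° lat.
south 7.4167° N, north 7.4583° N.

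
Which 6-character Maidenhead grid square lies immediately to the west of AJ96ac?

Longitude subsquare a = 0; −1 → -1, wraps to 23 = x, carry into square.
Longitude square 9; −1 → 8.
The latitude characters are unchanged.

AJ86xc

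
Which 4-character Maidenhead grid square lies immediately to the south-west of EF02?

Longitude square 0; −1 → -1, wraps to 9, carry into field.
Longitude field E = 4; −1 → 3 = D.
Latitude square 2; −1 → 1.

DF91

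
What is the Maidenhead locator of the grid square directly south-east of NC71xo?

NC81an

Longitude subsquare x = 23; +1 → 24, wraps to 0 = a, carry into square.
Longitude square 7; +1 → 8.
Latitude subsquare o = 14; −1 → 13 = n.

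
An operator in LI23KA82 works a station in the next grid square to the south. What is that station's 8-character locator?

LI23ka81

Latitude extended square 2; −1 → 1.
The longitude characters are unchanged.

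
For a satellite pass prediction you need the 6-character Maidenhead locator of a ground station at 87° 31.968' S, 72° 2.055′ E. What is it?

MA62al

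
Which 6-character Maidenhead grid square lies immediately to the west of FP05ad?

EP95xd

Longitude subsquare a = 0; −1 → -1, wraps to 23 = x, carry into square.
Longitude square 0; −1 → -1, wraps to 9, carry into field.
Longitude field F = 5; −1 → 4 = E.
The latitude characters are unchanged.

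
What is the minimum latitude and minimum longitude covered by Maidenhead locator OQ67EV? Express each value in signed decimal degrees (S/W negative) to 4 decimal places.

77.8750, 112.3333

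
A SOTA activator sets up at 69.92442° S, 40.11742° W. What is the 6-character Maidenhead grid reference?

Add 180° to longitude and 90° to latitude: 139.8826, 20.0756.
Field: lon ⌊139.8826/20⌋ = 6 → G; lat ⌊20.0756/10⌋ = 2 → C.
Square: lon ⌊19.8826/2⌋ = 9; lat ⌊0.0756/1⌋ = 0.
Subsquare: lon ⌊1.8826/0.0833333⌋ = 22 → w; lat ⌊0.0756/0.0416667⌋ = 1 → b.

GC90wb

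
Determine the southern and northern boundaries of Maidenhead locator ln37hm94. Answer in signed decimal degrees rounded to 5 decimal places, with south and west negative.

47.51667, 47.52083

Field L=11, N=13: +11·20° lon, +13·10° lat → SW at lon 40°, lat 40°.
Square 3, 7: +3·2° lon, +7·1° lat → SW at lon 46°, lat 47°.
Subsquare h=7, m=12: +7·0.0833333° lon, +12·0.0416667° lat → SW at lon 46.5833°, lat 47.5°.
Extended square 9, 4: +9·0.00833333° lon, +4·0.00416667° lat → SW at lon 46.6583°, lat 47.5167°.
Cell spans 0.00833333° lon × 0.00416667° lat.
south 47.51667, north 47.52083.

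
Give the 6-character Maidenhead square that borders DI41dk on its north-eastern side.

DI41el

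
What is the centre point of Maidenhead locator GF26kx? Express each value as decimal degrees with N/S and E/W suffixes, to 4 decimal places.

Field G=6, F=5: +6·20° lon, +5·10° lat → SW at lon -60°, lat -40°.
Square 2, 6: +2·2° lon, +6·1° lat → SW at lon -56°, lat -34°.
Subsquare k=10, x=23: +10·0.0833333° lon, +23·0.0416667° lat → SW at lon -55.1667°, lat -33.0417°.
Cell spans 0.0833333° lon × 0.0416667° lat. Centre is SW corner plus half of each.
latitude 33.0208° S, longitude 55.1250° W.

33.0208° S, 55.1250° W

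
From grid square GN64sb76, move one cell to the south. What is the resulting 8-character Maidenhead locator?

GN64sb75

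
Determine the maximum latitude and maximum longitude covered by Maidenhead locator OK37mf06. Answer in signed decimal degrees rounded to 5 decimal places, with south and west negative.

17.23750, 107.00833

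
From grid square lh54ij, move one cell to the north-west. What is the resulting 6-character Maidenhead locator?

LH54hk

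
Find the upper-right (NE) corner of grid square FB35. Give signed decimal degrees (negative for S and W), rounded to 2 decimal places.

-74.00, -72.00

Field F=5, B=1: +5·20° lon, +1·10° lat → SW at lon -80°, lat -80°.
Square 3, 5: +3·2° lon, +5·1° lat → SW at lon -74°, lat -75°.
Cell spans 2° lon × 1° lat. NE corner is SW corner plus one full cell.
latitude -74.00, longitude -72.00.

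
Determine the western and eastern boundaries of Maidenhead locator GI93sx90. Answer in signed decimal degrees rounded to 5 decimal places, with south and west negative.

-40.42500, -40.41667

Field G=6, I=8: +6·20° lon, +8·10° lat → SW at lon -60°, lat -10°.
Square 9, 3: +9·2° lon, +3·1° lat → SW at lon -42°, lat -7°.
Subsquare s=18, x=23: +18·0.0833333° lon, +23·0.0416667° lat → SW at lon -40.5°, lat -6.04167°.
Extended square 9, 0: +9·0.00833333° lon, +0·0.00416667° lat → SW at lon -40.425°, lat -6.04167°.
Cell spans 0.00833333° lon × 0.00416667° lat.
west -40.42500, east -40.41667.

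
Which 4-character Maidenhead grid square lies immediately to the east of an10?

AN20

Longitude square 1; +1 → 2.
The latitude characters are unchanged.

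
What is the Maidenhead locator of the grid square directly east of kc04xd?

KC14ad

Longitude subsquare x = 23; +1 → 24, wraps to 0 = a, carry into square.
Longitude square 0; +1 → 1.
The latitude characters are unchanged.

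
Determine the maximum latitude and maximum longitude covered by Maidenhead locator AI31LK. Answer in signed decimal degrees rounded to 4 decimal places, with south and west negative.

-8.5417, -173.0000

Field A=0, I=8: +0·20° lon, +8·10° lat → SW at lon -180°, lat -10°.
Square 3, 1: +3·2° lon, +1·1° lat → SW at lon -174°, lat -9°.
Subsquare l=11, k=10: +11·0.0833333° lon, +10·0.0416667° lat → SW at lon -173.083°, lat -8.58333°.
Cell spans 0.0833333° lon × 0.0416667° lat. NE corner is SW corner plus one full cell.
latitude -8.5417, longitude -173.0000.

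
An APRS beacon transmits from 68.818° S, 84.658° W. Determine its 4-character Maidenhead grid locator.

EC71

Offset from 180°W / 90°S: lon 95.34°, lat 21.18°.
Field: lon ⌊95.34/20⌋ = 4 → E; lat ⌊21.18/10⌋ = 2 → C.
Square: lon ⌊15.34/2⌋ = 7; lat ⌊1.18/1⌋ = 1.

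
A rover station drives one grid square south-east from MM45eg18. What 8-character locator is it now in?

MM45eg27

Longitude extended square 1; +1 → 2.
Latitude extended square 8; −1 → 7.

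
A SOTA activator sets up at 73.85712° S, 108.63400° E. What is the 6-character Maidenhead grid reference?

Shift to the Maidenhead origin (180°W, 90°S): lon 288.6340, lat 16.1429.
Field (20°×10°, letters A–R): 288.6340/20 → 14 → O, 16.1429/10 → 1 → B; chars OB.
Square (2°×1°, digits 0–9): 8.6340/2 → 4, 6.1429/1 → 6; chars 46.
Subsquare (5′×2.5′, letters a–x): 0.6340/0.0833333 → 7 → h, 0.1429/0.0416667 → 3 → d; chars hd.

OB46hd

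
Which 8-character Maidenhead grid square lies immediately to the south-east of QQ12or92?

QQ12pr01

Longitude extended square 9; +1 → 10, wraps to 0, carry into subsquare.
Longitude subsquare o = 14; +1 → 15 = p.
Latitude extended square 2; −1 → 1.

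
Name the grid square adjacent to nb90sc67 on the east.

NB90sc77

Longitude extended square 6; +1 → 7.
The latitude characters are unchanged.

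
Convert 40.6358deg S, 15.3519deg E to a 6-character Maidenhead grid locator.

JE79qi

Shift to the Maidenhead origin (180°W, 90°S): lon 195.3519, lat 49.3642.
Field: 195.3519/20 → 9 → J, 49.3642/10 → 4 → E; chars JE.
Square: 15.3519/2 → 7, 9.3642/1 → 9; chars 79.
Subsquare: 1.3519/0.0833333 → 16 → q, 0.3642/0.0416667 → 8 → i; chars qi.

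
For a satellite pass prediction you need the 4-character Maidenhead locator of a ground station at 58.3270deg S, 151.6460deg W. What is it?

Offset from 180°W / 90°S: lon 28.35°, lat 31.67°.
Field: 28.35/20 → 1 → B, 31.67/10 → 3 → D; chars BD.
Square: 8.35/2 → 4, 1.67/1 → 1; chars 41.

BD41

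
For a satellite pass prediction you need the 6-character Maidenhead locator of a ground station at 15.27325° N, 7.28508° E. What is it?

JK35pg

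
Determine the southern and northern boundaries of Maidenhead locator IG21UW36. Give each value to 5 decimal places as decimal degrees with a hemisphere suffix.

Field I=8, G=6: +8·20° lon, +6·10° lat → SW at lon -20°, lat -30°.
Square 2, 1: +2·2° lon, +1·1° lat → SW at lon -16°, lat -29°.
Subsquare u=20, w=22: +20·0.0833333° lon, +22·0.0416667° lat → SW at lon -14.3333°, lat -28.0833°.
Extended square 3, 6: +3·0.00833333° lon, +6·0.00416667° lat → SW at lon -14.3083°, lat -28.0583°.
Cell spans 0.00833333° lon × 0.00416667° lat.
south 28.05833° S, north 28.05417° S.

28.05833° S, 28.05417° S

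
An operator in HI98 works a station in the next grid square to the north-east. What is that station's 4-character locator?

Longitude square 9; +1 → 10, wraps to 0, carry into field.
Longitude field H = 7; +1 → 8 = I.
Latitude square 8; +1 → 9.

II09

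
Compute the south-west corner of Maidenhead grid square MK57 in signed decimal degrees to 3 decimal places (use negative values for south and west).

17.000, 70.000

Field M=12, K=10: +12·20° lon, +10·10° lat → SW at lon 60°, lat 10°.
Square 5, 7: +5·2° lon, +7·1° lat → SW at lon 70°, lat 17°.
latitude 17.000, longitude 70.000.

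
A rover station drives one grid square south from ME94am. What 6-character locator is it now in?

ME94al

Latitude subsquare m = 12; −1 → 11 = l.
The longitude characters are unchanged.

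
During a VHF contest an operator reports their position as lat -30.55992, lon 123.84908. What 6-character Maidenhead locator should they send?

PF19wk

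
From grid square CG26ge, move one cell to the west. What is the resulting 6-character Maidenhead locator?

CG26fe

Longitude subsquare g = 6; −1 → 5 = f.
The latitude characters are unchanged.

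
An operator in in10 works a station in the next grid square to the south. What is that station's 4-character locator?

IM19

Latitude square 0; −1 → -1, wraps to 9, carry into field.
Latitude field N = 13; −1 → 12 = M.
The longitude characters are unchanged.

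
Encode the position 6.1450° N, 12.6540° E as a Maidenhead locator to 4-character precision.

Add 180° to longitude and 90° to latitude: 192.65, 96.14.
Field: lon ⌊192.65/20⌋ = 9 → J; lat ⌊96.14/10⌋ = 9 → J.
Square: lon ⌊12.65/2⌋ = 6; lat ⌊6.14/1⌋ = 6.

JJ66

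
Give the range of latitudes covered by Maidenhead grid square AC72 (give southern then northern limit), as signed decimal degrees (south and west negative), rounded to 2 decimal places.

Field A=0, C=2: +0·20° lon, +2·10° lat → SW at lon -180°, lat -70°.
Square 7, 2: +7·2° lon, +2·1° lat → SW at lon -166°, lat -68°.
Cell spans 2° lon × 1° lat.
south -68.00, north -67.00.

-68.00, -67.00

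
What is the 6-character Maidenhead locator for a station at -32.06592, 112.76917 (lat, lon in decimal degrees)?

OF67jw

Shift to the Maidenhead origin (180°W, 90°S): lon 292.7692, lat 57.9341.
Field: 292.7692/20 → 14 → O, 57.9341/10 → 5 → F; chars OF.
Square: 12.7692/2 → 6, 7.9341/1 → 7; chars 67.
Subsquare: 0.7692/0.0833333 → 9 → j, 0.9341/0.0416667 → 22 → w; chars jw.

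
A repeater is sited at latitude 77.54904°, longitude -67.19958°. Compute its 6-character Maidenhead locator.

FQ67jn

Add 180° to longitude and 90° to latitude: 112.8004, 167.5490.
Field: 112.8004/20 → 5 → F, 167.5490/10 → 16 → Q; chars FQ.
Square: 12.8004/2 → 6, 7.5490/1 → 7; chars 67.
Subsquare: 0.8004/0.0833333 → 9 → j, 0.5490/0.0416667 → 13 → n; chars jn.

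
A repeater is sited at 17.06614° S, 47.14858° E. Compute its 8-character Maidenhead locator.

Offset from 180°W / 90°S: lon 227.14858°, lat 72.93386°.
Field: 227.14858/20 → 11 → L, 72.93386/10 → 7 → H; chars LH.
Square: 7.14858/2 → 3, 2.93386/1 → 2; chars 32.
Subsquare: 1.14858/0.0833333 → 13 → n, 0.93386/0.0416667 → 22 → w; chars nw.
Extended square: 0.06525/0.00833333 → 7, 0.01719/0.00416667 → 4; chars 74.

LH32nw74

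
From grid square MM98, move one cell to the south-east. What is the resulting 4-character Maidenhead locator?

Longitude square 9; +1 → 10, wraps to 0, carry into field.
Longitude field M = 12; +1 → 13 = N.
Latitude square 8; −1 → 7.

NM07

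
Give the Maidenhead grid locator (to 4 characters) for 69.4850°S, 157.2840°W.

BC10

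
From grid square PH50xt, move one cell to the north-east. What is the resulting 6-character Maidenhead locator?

PH60au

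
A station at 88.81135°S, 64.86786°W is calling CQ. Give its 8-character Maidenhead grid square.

Offset from 180°W / 90°S: lon 115.13214°, lat 1.18865°.
Field: lon ⌊115.13214/20⌋ = 5 → F; lat ⌊1.18865/10⌋ = 0 → A.
Square: lon ⌊15.13214/2⌋ = 7; lat ⌊1.18865/1⌋ = 1.
Subsquare: lon ⌊1.13214/0.0833333⌋ = 13 → n; lat ⌊0.18865/0.0416667⌋ = 4 → e.
Extended square: lon ⌊0.04881/0.00833333⌋ = 5; lat ⌊0.02198/0.00416667⌋ = 5.

FA71ne55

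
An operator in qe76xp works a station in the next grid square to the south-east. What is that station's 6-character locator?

QE86ao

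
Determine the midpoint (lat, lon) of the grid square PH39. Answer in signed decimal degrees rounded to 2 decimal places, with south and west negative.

-10.50, 127.00

Field P=15, H=7: +15·20° lon, +7·10° lat → SW at lon 120°, lat -20°.
Square 3, 9: +3·2° lon, +9·1° lat → SW at lon 126°, lat -11°.
Cell spans 2° lon × 1° lat. Centre is SW corner plus half of each.
latitude -10.50, longitude 127.00.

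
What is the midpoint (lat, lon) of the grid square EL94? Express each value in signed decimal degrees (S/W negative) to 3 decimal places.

24.500, -81.000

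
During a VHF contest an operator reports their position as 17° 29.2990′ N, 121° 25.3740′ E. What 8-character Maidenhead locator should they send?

Offset from 180°W / 90°S: lon 301.42290°, lat 107.48832°.
Field (20°×10°, letters A–R): lon ⌊301.42290/20⌋ = 15 → P; lat ⌊107.48832/10⌋ = 10 → K.
Square (2°×1°, digits 0–9): lon ⌊1.42290/2⌋ = 0; lat ⌊7.48832/1⌋ = 7.
Subsquare (5′×2.5′, letters a–x): lon ⌊1.42290/0.0833333⌋ = 17 → r; lat ⌊0.48832/0.0416667⌋ = 11 → l.
Extended square (30″×15″, digits 0–9): lon ⌊0.00623/0.00833333⌋ = 0; lat ⌊0.02998/0.00416667⌋ = 7.

PK07rl07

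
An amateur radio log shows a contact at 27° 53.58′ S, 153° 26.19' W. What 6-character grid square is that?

Add 180° to longitude and 90° to latitude: 26.5635, 62.1070.
Field (20°×10°, letters A–R): lon ⌊26.5635/20⌋ = 1 → B; lat ⌊62.1070/10⌋ = 6 → G.
Square (2°×1°, digits 0–9): lon ⌊6.5635/2⌋ = 3; lat ⌊2.1070/1⌋ = 2.
Subsquare (5′×2.5′, letters a–x): lon ⌊0.5635/0.0833333⌋ = 6 → g; lat ⌊0.1070/0.0416667⌋ = 2 → c.

BG32gc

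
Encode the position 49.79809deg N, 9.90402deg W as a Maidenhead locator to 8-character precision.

IN59bt11

Shift to the Maidenhead origin (180°W, 90°S): lon 170.09598, lat 139.79809.
Field (20°×10°, letters A–R): lon ⌊170.09598/20⌋ = 8 → I; lat ⌊139.79809/10⌋ = 13 → N.
Square (2°×1°, digits 0–9): lon ⌊10.09598/2⌋ = 5; lat ⌊9.79809/1⌋ = 9.
Subsquare (5′×2.5′, letters a–x): lon ⌊0.09598/0.0833333⌋ = 1 → b; lat ⌊0.79809/0.0416667⌋ = 19 → t.
Extended square (30″×15″, digits 0–9): lon ⌊0.01265/0.00833333⌋ = 1; lat ⌊0.00642/0.00416667⌋ = 1.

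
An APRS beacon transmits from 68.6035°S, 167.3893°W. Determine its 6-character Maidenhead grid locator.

AC61hj

Offset from 180°W / 90°S: lon 12.6107°, lat 21.3965°.
Field: 12.6107/20 → 0 → A, 21.3965/10 → 2 → C; chars AC.
Square: 12.6107/2 → 6, 1.3965/1 → 1; chars 61.
Subsquare: 0.6107/0.0833333 → 7 → h, 0.3965/0.0416667 → 9 → j; chars hj.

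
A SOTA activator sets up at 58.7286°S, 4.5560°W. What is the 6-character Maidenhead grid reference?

ID71rg

Offset from 180°W / 90°S: lon 175.4440°, lat 31.2714°.
Field: lon ⌊175.4440/20⌋ = 8 → I; lat ⌊31.2714/10⌋ = 3 → D.
Square: lon ⌊15.4440/2⌋ = 7; lat ⌊1.2714/1⌋ = 1.
Subsquare: lon ⌊1.4440/0.0833333⌋ = 17 → r; lat ⌊0.2714/0.0416667⌋ = 6 → g.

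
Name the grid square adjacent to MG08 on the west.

LG98

Longitude square 0; −1 → -1, wraps to 9, carry into field.
Longitude field M = 12; −1 → 11 = L.
The latitude characters are unchanged.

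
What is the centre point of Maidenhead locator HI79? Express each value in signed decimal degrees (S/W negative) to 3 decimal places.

-0.500, -25.000

Field H=7, I=8: +7·20° lon, +8·10° lat → SW at lon -40°, lat -10°.
Square 7, 9: +7·2° lon, +9·1° lat → SW at lon -26°, lat -1°.
Cell spans 2° lon × 1° lat. Centre is SW corner plus half of each.
latitude -0.500, longitude -25.000.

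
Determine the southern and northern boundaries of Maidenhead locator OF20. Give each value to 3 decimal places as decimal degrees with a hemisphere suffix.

40.000° S, 39.000° S

Field O=14, F=5: +14·20° lon, +5·10° lat → SW at lon 100°, lat -40°.
Square 2, 0: +2·2° lon, +0·1° lat → SW at lon 104°, lat -40°.
Cell spans 2° lon × 1° lat.
south 40.000° S, north 39.000° S.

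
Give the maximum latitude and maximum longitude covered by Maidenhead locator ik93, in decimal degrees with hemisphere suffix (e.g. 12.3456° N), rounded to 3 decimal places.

14.000° N, 0.000° E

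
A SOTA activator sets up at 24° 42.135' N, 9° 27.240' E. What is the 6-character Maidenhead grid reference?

Add 180° to longitude and 90° to latitude: 189.4540, 114.7022.
Field: 189.4540/20 → 9 → J, 114.7022/10 → 11 → L; chars JL.
Square: 9.4540/2 → 4, 4.7022/1 → 4; chars 44.
Subsquare: 1.4540/0.0833333 → 17 → r, 0.7022/0.0416667 → 16 → q; chars rq.

JL44rq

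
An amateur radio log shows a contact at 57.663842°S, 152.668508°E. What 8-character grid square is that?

QD62ii00

Shift to the Maidenhead origin (180°W, 90°S): lon 332.66851, lat 32.33616.
Field (20°×10°, letters A–R): lon ⌊332.66851/20⌋ = 16 → Q; lat ⌊32.33616/10⌋ = 3 → D.
Square (2°×1°, digits 0–9): lon ⌊12.66851/2⌋ = 6; lat ⌊2.33616/1⌋ = 2.
Subsquare (5′×2.5′, letters a–x): lon ⌊0.66851/0.0833333⌋ = 8 → i; lat ⌊0.33616/0.0416667⌋ = 8 → i.
Extended square (30″×15″, digits 0–9): lon ⌊0.00184/0.00833333⌋ = 0; lat ⌊0.00282/0.00416667⌋ = 0.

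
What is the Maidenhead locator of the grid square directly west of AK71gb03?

Longitude extended square 0; −1 → -1, wraps to 9, carry into subsquare.
Longitude subsquare g = 6; −1 → 5 = f.
The latitude characters are unchanged.

AK71fb93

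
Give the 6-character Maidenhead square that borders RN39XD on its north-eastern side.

RN49ae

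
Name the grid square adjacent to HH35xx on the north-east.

HH46aa

Longitude subsquare x = 23; +1 → 24, wraps to 0 = a, carry into square.
Longitude square 3; +1 → 4.
Latitude subsquare x = 23; +1 → 24, wraps to 0 = a, carry into square.
Latitude square 5; +1 → 6.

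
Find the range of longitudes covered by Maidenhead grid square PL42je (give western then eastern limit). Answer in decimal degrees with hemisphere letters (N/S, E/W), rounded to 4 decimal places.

Field P=15, L=11: +15·20° lon, +11·10° lat → SW at lon 120°, lat 20°.
Square 4, 2: +4·2° lon, +2·1° lat → SW at lon 128°, lat 22°.
Subsquare j=9, e=4: +9·0.0833333° lon, +4·0.0416667° lat → SW at lon 128.75°, lat 22.1667°.
Cell spans 0.0833333° lon × 0.0416667° lat.
west 128.7500° E, east 128.8333° E.

128.7500° E, 128.8333° E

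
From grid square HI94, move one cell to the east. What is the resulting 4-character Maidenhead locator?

II04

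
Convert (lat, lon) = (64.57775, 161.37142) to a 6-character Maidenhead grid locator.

Add 180° to longitude and 90° to latitude: 341.3714, 154.5777.
Field: lon ⌊341.3714/20⌋ = 17 → R; lat ⌊154.5777/10⌋ = 15 → P.
Square: lon ⌊1.3714/2⌋ = 0; lat ⌊4.5777/1⌋ = 4.
Subsquare: lon ⌊1.3714/0.0833333⌋ = 16 → q; lat ⌊0.5777/0.0416667⌋ = 13 → n.

RP04qn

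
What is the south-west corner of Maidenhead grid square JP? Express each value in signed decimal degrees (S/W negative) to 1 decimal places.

Field J=9, P=15: +9·20° lon, +15·10° lat → SW at lon 0°, lat 60°.
latitude 60.0, longitude 0.0.

60.0, 0.0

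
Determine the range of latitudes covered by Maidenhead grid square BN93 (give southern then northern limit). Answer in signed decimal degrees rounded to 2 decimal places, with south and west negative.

43.00, 44.00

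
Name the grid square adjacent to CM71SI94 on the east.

CM71ti04

Longitude extended square 9; +1 → 10, wraps to 0, carry into subsquare.
Longitude subsquare s = 18; +1 → 19 = t.
The latitude characters are unchanged.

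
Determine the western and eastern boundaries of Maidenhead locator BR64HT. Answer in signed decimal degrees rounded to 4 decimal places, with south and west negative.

-147.4167, -147.3333

Field B=1, R=17: +1·20° lon, +17·10° lat → SW at lon -160°, lat 80°.
Square 6, 4: +6·2° lon, +4·1° lat → SW at lon -148°, lat 84°.
Subsquare h=7, t=19: +7·0.0833333° lon, +19·0.0416667° lat → SW at lon -147.417°, lat 84.7917°.
Cell spans 0.0833333° lon × 0.0416667° lat.
west -147.4167, east -147.3333.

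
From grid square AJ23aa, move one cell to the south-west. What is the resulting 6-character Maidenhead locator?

AJ12xx

Longitude subsquare a = 0; −1 → -1, wraps to 23 = x, carry into square.
Longitude square 2; −1 → 1.
Latitude subsquare a = 0; −1 → -1, wraps to 23 = x, carry into square.
Latitude square 3; −1 → 2.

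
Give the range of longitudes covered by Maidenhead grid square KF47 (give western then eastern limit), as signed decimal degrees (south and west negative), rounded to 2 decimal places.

28.00, 30.00

Field K=10, F=5: +10·20° lon, +5·10° lat → SW at lon 20°, lat -40°.
Square 4, 7: +4·2° lon, +7·1° lat → SW at lon 28°, lat -33°.
Cell spans 2° lon × 1° lat.
west 28.00, east 30.00.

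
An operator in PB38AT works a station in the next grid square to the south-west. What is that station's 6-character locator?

Longitude subsquare a = 0; −1 → -1, wraps to 23 = x, carry into square.
Longitude square 3; −1 → 2.
Latitude subsquare t = 19; −1 → 18 = s.

PB28xs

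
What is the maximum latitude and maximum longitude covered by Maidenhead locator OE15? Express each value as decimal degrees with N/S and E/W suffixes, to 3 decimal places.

44.000° S, 104.000° E

Field O=14, E=4: +14·20° lon, +4·10° lat → SW at lon 100°, lat -50°.
Square 1, 5: +1·2° lon, +5·1° lat → SW at lon 102°, lat -45°.
Cell spans 2° lon × 1° lat. NE corner is SW corner plus one full cell.
latitude 44.000° S, longitude 104.000° E.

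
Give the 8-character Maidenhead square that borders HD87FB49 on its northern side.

HD87fc40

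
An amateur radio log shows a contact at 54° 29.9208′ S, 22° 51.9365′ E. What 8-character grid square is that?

Add 180° to longitude and 90° to latitude: 202.86561, 35.50132.
Field: 202.86561/20 → 10 → K, 35.50132/10 → 3 → D; chars KD.
Square: 2.86561/2 → 1, 5.50132/1 → 5; chars 15.
Subsquare: 0.86561/0.0833333 → 10 → k, 0.50132/0.0416667 → 12 → m; chars km.
Extended square: 0.03228/0.00833333 → 3, 0.00132/0.00416667 → 0; chars 30.

KD15km30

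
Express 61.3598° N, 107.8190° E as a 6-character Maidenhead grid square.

Shift to the Maidenhead origin (180°W, 90°S): lon 287.8190, lat 151.3598.
Field: lon ⌊287.8190/20⌋ = 14 → O; lat ⌊151.3598/10⌋ = 15 → P.
Square: lon ⌊7.8190/2⌋ = 3; lat ⌊1.3598/1⌋ = 1.
Subsquare: lon ⌊1.8190/0.0833333⌋ = 21 → v; lat ⌊0.3598/0.0416667⌋ = 8 → i.

OP31vi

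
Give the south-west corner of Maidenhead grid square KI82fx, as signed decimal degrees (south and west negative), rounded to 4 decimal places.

-7.0417, 36.4167

Field K=10, I=8: +10·20° lon, +8·10° lat → SW at lon 20°, lat -10°.
Square 8, 2: +8·2° lon, +2·1° lat → SW at lon 36°, lat -8°.
Subsquare f=5, x=23: +5·0.0833333° lon, +23·0.0416667° lat → SW at lon 36.4167°, lat -7.04167°.
latitude -7.0417, longitude 36.4167.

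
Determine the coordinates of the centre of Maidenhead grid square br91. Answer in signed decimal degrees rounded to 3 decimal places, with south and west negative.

Field B=1, R=17: +1·20° lon, +17·10° lat → SW at lon -160°, lat 80°.
Square 9, 1: +9·2° lon, +1·1° lat → SW at lon -142°, lat 81°.
Cell spans 2° lon × 1° lat. Centre is SW corner plus half of each.
latitude 81.500, longitude -141.000.

81.500, -141.000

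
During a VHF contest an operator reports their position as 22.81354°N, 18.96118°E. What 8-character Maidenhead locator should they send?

JL92lt55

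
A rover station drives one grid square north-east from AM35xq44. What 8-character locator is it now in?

AM35xq55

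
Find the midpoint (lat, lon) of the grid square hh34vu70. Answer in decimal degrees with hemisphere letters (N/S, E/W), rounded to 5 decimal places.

Field H=7, H=7: +7·20° lon, +7·10° lat → SW at lon -40°, lat -20°.
Square 3, 4: +3·2° lon, +4·1° lat → SW at lon -34°, lat -16°.
Subsquare v=21, u=20: +21·0.0833333° lon, +20·0.0416667° lat → SW at lon -32.25°, lat -15.1667°.
Extended square 7, 0: +7·0.00833333° lon, +0·0.00416667° lat → SW at lon -32.1917°, lat -15.1667°.
Cell spans 0.00833333° lon × 0.00416667° lat. Centre is SW corner plus half of each.
latitude 15.16458° S, longitude 32.18750° W.

15.16458° S, 32.18750° W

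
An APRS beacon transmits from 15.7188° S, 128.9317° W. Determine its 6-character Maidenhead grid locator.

CH54mg

Shift to the Maidenhead origin (180°W, 90°S): lon 51.0683, lat 74.2812.
Field: lon ⌊51.0683/20⌋ = 2 → C; lat ⌊74.2812/10⌋ = 7 → H.
Square: lon ⌊11.0683/2⌋ = 5; lat ⌊4.2812/1⌋ = 4.
Subsquare: lon ⌊1.0683/0.0833333⌋ = 12 → m; lat ⌊0.2812/0.0416667⌋ = 6 → g.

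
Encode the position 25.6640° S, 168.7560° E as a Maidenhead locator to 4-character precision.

Offset from 180°W / 90°S: lon 348.76°, lat 64.34°.
Field: lon ⌊348.76/20⌋ = 17 → R; lat ⌊64.34/10⌋ = 6 → G.
Square: lon ⌊8.76/2⌋ = 4; lat ⌊4.34/1⌋ = 4.

RG44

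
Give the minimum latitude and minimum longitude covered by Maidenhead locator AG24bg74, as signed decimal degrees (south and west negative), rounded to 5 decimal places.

Field A=0, G=6: +0·20° lon, +6·10° lat → SW at lon -180°, lat -30°.
Square 2, 4: +2·2° lon, +4·1° lat → SW at lon -176°, lat -26°.
Subsquare b=1, g=6: +1·0.0833333° lon, +6·0.0416667° lat → SW at lon -175.917°, lat -25.75°.
Extended square 7, 4: +7·0.00833333° lon, +4·0.00416667° lat → SW at lon -175.858°, lat -25.7333°.
latitude -25.73333, longitude -175.85833.

-25.73333, -175.85833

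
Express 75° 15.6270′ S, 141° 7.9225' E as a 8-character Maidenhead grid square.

Add 180° to longitude and 90° to latitude: 321.13204, 14.73955.
Field: 321.13204/20 → 16 → Q, 14.73955/10 → 1 → B; chars QB.
Square: 1.13204/2 → 0, 4.73955/1 → 4; chars 04.
Subsquare: 1.13204/0.0833333 → 13 → n, 0.73955/0.0416667 → 17 → r; chars nr.
Extended square: 0.04871/0.00833333 → 5, 0.03122/0.00416667 → 7; chars 57.

QB04nr57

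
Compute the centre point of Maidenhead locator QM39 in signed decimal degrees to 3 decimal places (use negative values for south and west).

Field Q=16, M=12: +16·20° lon, +12·10° lat → SW at lon 140°, lat 30°.
Square 3, 9: +3·2° lon, +9·1° lat → SW at lon 146°, lat 39°.
Cell spans 2° lon × 1° lat. Centre is SW corner plus half of each.
latitude 39.500, longitude 147.000.

39.500, 147.000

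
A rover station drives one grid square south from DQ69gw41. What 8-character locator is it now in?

DQ69gw40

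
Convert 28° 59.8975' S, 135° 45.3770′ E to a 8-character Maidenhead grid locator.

Add 180° to longitude and 90° to latitude: 315.75628, 61.00171.
Field: lon ⌊315.75628/20⌋ = 15 → P; lat ⌊61.00171/10⌋ = 6 → G.
Square: lon ⌊15.75628/2⌋ = 7; lat ⌊1.00171/1⌋ = 1.
Subsquare: lon ⌊1.75628/0.0833333⌋ = 21 → v; lat ⌊0.00171/0.0416667⌋ = 0 → a.
Extended square: lon ⌊0.00628/0.00833333⌋ = 0; lat ⌊0.00171/0.00416667⌋ = 0.

PG71va00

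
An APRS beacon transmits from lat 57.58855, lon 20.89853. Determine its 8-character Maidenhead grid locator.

KO07ko71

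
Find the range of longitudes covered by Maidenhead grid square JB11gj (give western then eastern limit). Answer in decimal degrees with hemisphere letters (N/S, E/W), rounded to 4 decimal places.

Field J=9, B=1: +9·20° lon, +1·10° lat → SW at lon 0°, lat -80°.
Square 1, 1: +1·2° lon, +1·1° lat → SW at lon 2°, lat -79°.
Subsquare g=6, j=9: +6·0.0833333° lon, +9·0.0416667° lat → SW at lon 2.5°, lat -78.625°.
Cell spans 0.0833333° lon × 0.0416667° lat.
west 2.5000° E, east 2.5833° E.

2.5000° E, 2.5833° E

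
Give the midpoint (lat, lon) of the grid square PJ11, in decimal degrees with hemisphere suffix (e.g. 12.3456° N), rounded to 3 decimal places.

1.500° N, 123.000° E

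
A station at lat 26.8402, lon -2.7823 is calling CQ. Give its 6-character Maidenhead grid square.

IL86ou

Add 180° to longitude and 90° to latitude: 177.2177, 116.8402.
Field: lon ⌊177.2177/20⌋ = 8 → I; lat ⌊116.8402/10⌋ = 11 → L.
Square: lon ⌊17.2177/2⌋ = 8; lat ⌊6.8402/1⌋ = 6.
Subsquare: lon ⌊1.2177/0.0833333⌋ = 14 → o; lat ⌊0.8402/0.0416667⌋ = 20 → u.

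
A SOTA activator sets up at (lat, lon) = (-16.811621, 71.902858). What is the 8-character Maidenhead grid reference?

MH53we85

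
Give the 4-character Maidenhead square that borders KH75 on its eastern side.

KH85

Longitude square 7; +1 → 8.
The latitude characters are unchanged.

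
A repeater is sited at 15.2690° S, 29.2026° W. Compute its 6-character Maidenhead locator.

Shift to the Maidenhead origin (180°W, 90°S): lon 150.7974, lat 74.7310.
Field: 150.7974/20 → 7 → H, 74.7310/10 → 7 → H; chars HH.
Square: 10.7974/2 → 5, 4.7310/1 → 4; chars 54.
Subsquare: 0.7974/0.0833333 → 9 → j, 0.7310/0.0416667 → 17 → r; chars jr.

HH54jr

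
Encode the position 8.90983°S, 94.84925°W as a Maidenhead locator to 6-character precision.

EI21nc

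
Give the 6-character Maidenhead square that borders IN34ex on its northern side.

IN35ea

Latitude subsquare x = 23; +1 → 24, wraps to 0 = a, carry into square.
Latitude square 4; +1 → 5.
The longitude characters are unchanged.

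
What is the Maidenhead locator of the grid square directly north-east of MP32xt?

MP42au

Longitude subsquare x = 23; +1 → 24, wraps to 0 = a, carry into square.
Longitude square 3; +1 → 4.
Latitude subsquare t = 19; +1 → 20 = u.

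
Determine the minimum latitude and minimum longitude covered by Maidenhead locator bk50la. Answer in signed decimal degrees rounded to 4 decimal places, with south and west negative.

10.0000, -149.0833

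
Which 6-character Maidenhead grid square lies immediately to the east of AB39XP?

Longitude subsquare x = 23; +1 → 24, wraps to 0 = a, carry into square.
Longitude square 3; +1 → 4.
The latitude characters are unchanged.

AB49ap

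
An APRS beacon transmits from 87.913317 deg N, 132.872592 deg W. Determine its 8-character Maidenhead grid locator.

CR37nv59

Shift to the Maidenhead origin (180°W, 90°S): lon 47.12741, lat 177.91332.
Field: 47.12741/20 → 2 → C, 177.91332/10 → 17 → R; chars CR.
Square: 7.12741/2 → 3, 7.91332/1 → 7; chars 37.
Subsquare: 1.12741/0.0833333 → 13 → n, 0.91332/0.0416667 → 21 → v; chars nv.
Extended square: 0.04407/0.00833333 → 5, 0.03832/0.00416667 → 9; chars 59.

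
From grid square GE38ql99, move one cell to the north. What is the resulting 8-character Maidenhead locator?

Latitude extended square 9; +1 → 10, wraps to 0, carry into subsquare.
Latitude subsquare l = 11; +1 → 12 = m.
The longitude characters are unchanged.

GE38qm90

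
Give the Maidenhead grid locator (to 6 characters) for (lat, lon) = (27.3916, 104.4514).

OL27fj

Add 180° to longitude and 90° to latitude: 284.4514, 117.3916.
Field (20°×10°, letters A–R): 284.4514/20 → 14 → O, 117.3916/10 → 11 → L; chars OL.
Square (2°×1°, digits 0–9): 4.4514/2 → 2, 7.3916/1 → 7; chars 27.
Subsquare (5′×2.5′, letters a–x): 0.4514/0.0833333 → 5 → f, 0.3916/0.0416667 → 9 → j; chars fj.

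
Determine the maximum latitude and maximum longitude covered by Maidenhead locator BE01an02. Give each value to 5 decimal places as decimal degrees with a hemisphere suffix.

48.44583° S, 159.99167° W

Field B=1, E=4: +1·20° lon, +4·10° lat → SW at lon -160°, lat -50°.
Square 0, 1: +0·2° lon, +1·1° lat → SW at lon -160°, lat -49°.
Subsquare a=0, n=13: +0·0.0833333° lon, +13·0.0416667° lat → SW at lon -160°, lat -48.4583°.
Extended square 0, 2: +0·0.00833333° lon, +2·0.00416667° lat → SW at lon -160°, lat -48.45°.
Cell spans 0.00833333° lon × 0.00416667° lat. NE corner is SW corner plus one full cell.
latitude 48.44583° S, longitude 159.99167° W.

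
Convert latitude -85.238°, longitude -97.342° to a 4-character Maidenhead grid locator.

EA14

Shift to the Maidenhead origin (180°W, 90°S): lon 82.66, lat 4.76.
Field: lon ⌊82.66/20⌋ = 4 → E; lat ⌊4.76/10⌋ = 0 → A.
Square: lon ⌊2.66/2⌋ = 1; lat ⌊4.76/1⌋ = 4.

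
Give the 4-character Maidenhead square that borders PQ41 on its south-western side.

PQ30

Longitude square 4; −1 → 3.
Latitude square 1; −1 → 0.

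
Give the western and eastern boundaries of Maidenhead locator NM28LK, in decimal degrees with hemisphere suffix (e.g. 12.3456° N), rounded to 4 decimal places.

Field N=13, M=12: +13·20° lon, +12·10° lat → SW at lon 80°, lat 30°.
Square 2, 8: +2·2° lon, +8·1° lat → SW at lon 84°, lat 38°.
Subsquare l=11, k=10: +11·0.0833333° lon, +10·0.0416667° lat → SW at lon 84.9167°, lat 38.4167°.
Cell spans 0.0833333° lon × 0.0416667° lat.
west 84.9167° E, east 85.0000° E.

84.9167° E, 85.0000° E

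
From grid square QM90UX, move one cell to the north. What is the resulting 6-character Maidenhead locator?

Latitude subsquare x = 23; +1 → 24, wraps to 0 = a, carry into square.
Latitude square 0; +1 → 1.
The longitude characters are unchanged.

QM91ua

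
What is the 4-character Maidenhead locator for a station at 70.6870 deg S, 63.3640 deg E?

Add 180° to longitude and 90° to latitude: 243.36, 19.31.
Field: 243.36/20 → 12 → M, 19.31/10 → 1 → B; chars MB.
Square: 3.36/2 → 1, 9.31/1 → 9; chars 19.

MB19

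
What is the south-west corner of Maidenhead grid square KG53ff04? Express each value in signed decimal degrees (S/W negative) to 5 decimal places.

-26.77500, 30.41667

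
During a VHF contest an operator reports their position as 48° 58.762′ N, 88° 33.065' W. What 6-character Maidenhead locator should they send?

EN58rx

Offset from 180°W / 90°S: lon 91.4489°, lat 138.9794°.
Field (20°×10°, letters A–R): lon ⌊91.4489/20⌋ = 4 → E; lat ⌊138.9794/10⌋ = 13 → N.
Square (2°×1°, digits 0–9): lon ⌊11.4489/2⌋ = 5; lat ⌊8.9794/1⌋ = 8.
Subsquare (5′×2.5′, letters a–x): lon ⌊1.4489/0.0833333⌋ = 17 → r; lat ⌊0.9794/0.0416667⌋ = 23 → x.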